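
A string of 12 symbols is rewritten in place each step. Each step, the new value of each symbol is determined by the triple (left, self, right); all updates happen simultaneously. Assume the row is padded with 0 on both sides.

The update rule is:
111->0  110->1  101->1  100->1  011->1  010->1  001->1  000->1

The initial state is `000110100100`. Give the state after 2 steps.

111111111111
100000000001

100000000001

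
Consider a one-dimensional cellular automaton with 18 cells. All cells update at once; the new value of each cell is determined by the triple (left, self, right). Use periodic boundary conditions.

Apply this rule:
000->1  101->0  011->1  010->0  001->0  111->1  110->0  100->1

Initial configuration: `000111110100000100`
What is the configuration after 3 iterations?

iteration 1: 110111100011110011
iteration 2: 100111011011101011
iteration 3: 010110010011000011

010110010011000011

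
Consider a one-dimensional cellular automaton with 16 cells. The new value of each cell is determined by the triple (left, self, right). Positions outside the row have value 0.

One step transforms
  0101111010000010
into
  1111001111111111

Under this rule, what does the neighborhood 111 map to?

0

At position 4 the neighborhood is 111; the next row has 0 there.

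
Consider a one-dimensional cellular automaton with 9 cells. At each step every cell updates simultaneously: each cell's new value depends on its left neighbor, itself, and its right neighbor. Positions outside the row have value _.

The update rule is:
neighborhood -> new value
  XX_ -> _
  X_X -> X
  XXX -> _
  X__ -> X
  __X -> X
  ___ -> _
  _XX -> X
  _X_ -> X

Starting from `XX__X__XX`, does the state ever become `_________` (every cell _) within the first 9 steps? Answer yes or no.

no

step 1: X_XXXXXX_
step 2: XXX_____X
step 3: X__X___XX
step 4: XXXXX_XX_
step 5: X____XX_X
step 6: XX__XX_XX
step 7: X_XXX_XX_
step 8: XXX__XX_X
step 9: X__XXX_XX
step 9 is X__XXX_XX, still not uniform _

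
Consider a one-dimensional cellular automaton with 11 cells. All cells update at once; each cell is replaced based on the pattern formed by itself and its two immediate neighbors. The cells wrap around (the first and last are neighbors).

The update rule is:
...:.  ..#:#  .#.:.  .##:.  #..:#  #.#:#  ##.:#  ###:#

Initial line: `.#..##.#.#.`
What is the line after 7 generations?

#.##.##.#.#
##.##.##.#.
.##.##.##.#
#.##.##.##.
.#.##.##.##
#.#.##.##.#
##.#.##.##.

##.#.##.##.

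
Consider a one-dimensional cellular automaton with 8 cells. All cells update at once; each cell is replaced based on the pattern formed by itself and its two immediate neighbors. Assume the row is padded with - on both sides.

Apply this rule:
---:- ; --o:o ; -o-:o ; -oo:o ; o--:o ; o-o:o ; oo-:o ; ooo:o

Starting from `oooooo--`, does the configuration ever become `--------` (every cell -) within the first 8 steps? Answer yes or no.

step 1: ooooooo-
step 2: oooooooo
step 3: oooooooo  (fixed point — unchanged through step 8)
step 8 is oooooooo, still not uniform -

no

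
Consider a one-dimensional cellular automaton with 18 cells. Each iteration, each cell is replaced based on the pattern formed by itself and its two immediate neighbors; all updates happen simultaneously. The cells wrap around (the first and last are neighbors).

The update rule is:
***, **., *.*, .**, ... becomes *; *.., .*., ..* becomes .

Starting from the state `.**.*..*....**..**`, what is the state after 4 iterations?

**************..**

iteration 1: ****.....**.**..**
iteration 2: ****.***.*****..**
iteration 3: **************..**
iteration 4: **************..**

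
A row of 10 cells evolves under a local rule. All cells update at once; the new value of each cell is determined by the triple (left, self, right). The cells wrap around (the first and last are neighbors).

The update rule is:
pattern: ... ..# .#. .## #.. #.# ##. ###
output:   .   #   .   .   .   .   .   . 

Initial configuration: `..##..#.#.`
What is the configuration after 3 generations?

...#.....#

generation 1: .#...#....
generation 2: #...#.....
generation 3: ...#.....#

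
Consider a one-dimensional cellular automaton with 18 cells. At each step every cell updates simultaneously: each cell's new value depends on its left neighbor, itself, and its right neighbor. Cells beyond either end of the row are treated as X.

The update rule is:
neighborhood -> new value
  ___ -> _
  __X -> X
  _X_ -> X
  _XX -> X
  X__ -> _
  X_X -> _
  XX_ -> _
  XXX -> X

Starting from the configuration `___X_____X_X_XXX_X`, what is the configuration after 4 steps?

_X___XX__XX__X_XXX

__XX____XX_X_XX__X
_XX____XX__X_X__XX
_X____XX__XX_X_XXX
_X___XX__XX__X_XXX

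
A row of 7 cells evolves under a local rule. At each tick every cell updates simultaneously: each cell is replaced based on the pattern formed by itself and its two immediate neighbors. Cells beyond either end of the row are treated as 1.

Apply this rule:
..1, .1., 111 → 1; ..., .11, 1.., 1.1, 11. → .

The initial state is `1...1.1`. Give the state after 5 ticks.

...1...

...11..
..1...1
.11..1.
....11.
...1...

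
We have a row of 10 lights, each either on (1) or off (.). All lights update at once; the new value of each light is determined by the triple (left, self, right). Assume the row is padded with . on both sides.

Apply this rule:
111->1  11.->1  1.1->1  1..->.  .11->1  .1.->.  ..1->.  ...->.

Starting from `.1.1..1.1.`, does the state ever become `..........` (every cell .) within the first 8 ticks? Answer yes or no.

yes

..1....1..
..........
all cells are . at tick 2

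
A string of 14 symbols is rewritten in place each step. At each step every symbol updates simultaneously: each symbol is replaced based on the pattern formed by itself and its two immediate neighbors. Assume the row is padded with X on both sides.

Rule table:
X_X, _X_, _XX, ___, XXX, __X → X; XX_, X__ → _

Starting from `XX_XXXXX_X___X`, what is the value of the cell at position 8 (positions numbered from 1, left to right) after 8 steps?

X

X_XXXXX_XX_XXX
_XXXXX_XX_XXXX
XXXXX_XX_XXXXX
XXXX_XX_XXXXXX
XXX_XX_XXXXXXX
XX_XX_XXXXXXXX
X_XX_XXXXXXXXX
_XX_XXXXXXXXXX
position 8 holds X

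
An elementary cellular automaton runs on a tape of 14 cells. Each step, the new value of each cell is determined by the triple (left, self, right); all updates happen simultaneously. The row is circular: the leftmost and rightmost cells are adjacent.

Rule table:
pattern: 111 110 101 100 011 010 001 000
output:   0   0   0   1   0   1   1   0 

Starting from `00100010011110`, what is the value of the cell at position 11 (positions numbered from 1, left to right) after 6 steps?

1

01110111100001
00000000010011
10000000111100
11000001000011
00100011100100
01110100011110
position 11 holds 1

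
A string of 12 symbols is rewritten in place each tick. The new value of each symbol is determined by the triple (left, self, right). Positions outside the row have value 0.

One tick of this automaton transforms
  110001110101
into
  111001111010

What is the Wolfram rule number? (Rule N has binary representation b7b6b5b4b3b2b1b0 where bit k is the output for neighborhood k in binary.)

248

position 6: 111 → 1  (bit 7 = 1)
position 1: 110 → 1  (bit 6 = 1)
position 8: 101 → 1  (bit 5 = 1)
position 2: 100 → 1  (bit 4 = 1)
position 0: 011 → 1  (bit 3 = 1)
position 9: 010 → 0  (bit 2 = 0)
position 4: 001 → 0  (bit 1 = 0)
position 3: 000 → 0  (bit 0 = 0)
bits b7..b0 = 11111000 = 248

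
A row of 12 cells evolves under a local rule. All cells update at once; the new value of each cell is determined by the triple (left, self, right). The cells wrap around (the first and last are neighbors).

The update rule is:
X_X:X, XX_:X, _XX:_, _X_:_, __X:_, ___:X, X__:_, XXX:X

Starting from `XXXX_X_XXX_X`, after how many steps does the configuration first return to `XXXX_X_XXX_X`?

12

XXXXX_X_XXX_
_XXXXX_X_XXX
X_XXXXX_X_XX
XX_XXXXX_X_X
XXX_XXXXX_X_
_XXX_XXXXX_X
X_XXX_XXXXX_
_X_XXX_XXXXX
X_X_XXX_XXXX
XX_X_XXX_XXX
XXX_X_XXX_XX
XXXX_X_XXX_X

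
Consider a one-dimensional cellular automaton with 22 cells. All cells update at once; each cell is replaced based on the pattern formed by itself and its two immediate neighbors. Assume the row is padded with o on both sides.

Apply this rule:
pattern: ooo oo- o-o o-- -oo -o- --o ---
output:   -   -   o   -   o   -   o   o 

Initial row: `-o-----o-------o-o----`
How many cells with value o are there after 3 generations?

o--oooo--oooooo-o--ooo
--oo----oo-----o--oo--
-oo--oooo--oooo--oo--o
count of o: 13

13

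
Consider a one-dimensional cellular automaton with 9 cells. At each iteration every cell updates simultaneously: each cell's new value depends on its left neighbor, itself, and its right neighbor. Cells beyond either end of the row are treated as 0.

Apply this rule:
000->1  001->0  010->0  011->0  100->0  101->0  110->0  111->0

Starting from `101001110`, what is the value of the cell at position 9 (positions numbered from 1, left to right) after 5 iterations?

000000000
111111111
000000000  (repeats iteration 1; period 2)
iteration 5: 000000000
position 9 holds 0

0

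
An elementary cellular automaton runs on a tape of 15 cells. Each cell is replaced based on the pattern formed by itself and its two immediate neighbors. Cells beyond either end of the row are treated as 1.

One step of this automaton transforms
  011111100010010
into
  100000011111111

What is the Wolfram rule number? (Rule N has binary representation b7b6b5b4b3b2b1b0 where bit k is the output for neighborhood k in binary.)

55

position 2: 111 → 0  (bit 7 = 0)
position 6: 110 → 0  (bit 6 = 0)
position 0: 101 → 1  (bit 5 = 1)
position 7: 100 → 1  (bit 4 = 1)
position 1: 011 → 0  (bit 3 = 0)
position 10: 010 → 1  (bit 2 = 1)
position 9: 001 → 1  (bit 1 = 1)
position 8: 000 → 1  (bit 0 = 1)
bits b7..b0 = 00110111 = 55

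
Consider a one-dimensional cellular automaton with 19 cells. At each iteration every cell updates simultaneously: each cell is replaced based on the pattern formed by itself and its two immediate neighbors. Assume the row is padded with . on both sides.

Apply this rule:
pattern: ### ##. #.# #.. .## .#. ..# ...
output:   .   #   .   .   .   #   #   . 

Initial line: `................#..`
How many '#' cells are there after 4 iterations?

...............##..
..............#.#..
.............##.#..
............#.#.#..
count of #: 3

3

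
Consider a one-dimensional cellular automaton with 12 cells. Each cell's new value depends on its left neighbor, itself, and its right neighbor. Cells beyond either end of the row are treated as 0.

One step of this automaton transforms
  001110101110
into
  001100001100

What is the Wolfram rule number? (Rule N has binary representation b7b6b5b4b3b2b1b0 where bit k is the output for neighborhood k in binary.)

position 3: 111 → 1  (bit 7 = 1)
position 4: 110 → 0  (bit 6 = 0)
position 5: 101 → 0  (bit 5 = 0)
position 11: 100 → 0  (bit 4 = 0)
position 2: 011 → 1  (bit 3 = 1)
position 6: 010 → 0  (bit 2 = 0)
position 1: 001 → 0  (bit 1 = 0)
position 0: 000 → 0  (bit 0 = 0)
bits b7..b0 = 10001000 = 136

136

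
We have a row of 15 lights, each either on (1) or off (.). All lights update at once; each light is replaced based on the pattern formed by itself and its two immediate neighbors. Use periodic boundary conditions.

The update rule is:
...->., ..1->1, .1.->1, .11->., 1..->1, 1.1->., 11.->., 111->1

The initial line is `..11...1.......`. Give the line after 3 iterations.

iteration 1: .1..1.111......
iteration 2: 11111..1.1.....
iteration 3: .111.111.11...1

.111.111.11...1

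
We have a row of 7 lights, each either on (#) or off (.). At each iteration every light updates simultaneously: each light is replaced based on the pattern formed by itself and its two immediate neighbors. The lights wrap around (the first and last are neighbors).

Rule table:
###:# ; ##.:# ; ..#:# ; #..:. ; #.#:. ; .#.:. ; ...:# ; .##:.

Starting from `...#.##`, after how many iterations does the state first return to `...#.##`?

.##...#
..#.##.
##...#.
.#.##..
#...#.#
#.##...
...#.##

7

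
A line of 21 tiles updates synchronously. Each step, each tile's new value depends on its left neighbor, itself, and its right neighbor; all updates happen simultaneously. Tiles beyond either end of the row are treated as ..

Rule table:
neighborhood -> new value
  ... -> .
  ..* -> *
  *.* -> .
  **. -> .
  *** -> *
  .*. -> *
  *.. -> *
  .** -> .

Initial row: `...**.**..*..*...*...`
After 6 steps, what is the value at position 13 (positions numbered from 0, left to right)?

*

..*.....*******.***..
.***...*.*****...*.*.
*.*.*.**..***.*.**.**
*.*.*...**.*..*......
*.*.**.*...*****.....
*.*....**.*.***.*....
position 13 holds *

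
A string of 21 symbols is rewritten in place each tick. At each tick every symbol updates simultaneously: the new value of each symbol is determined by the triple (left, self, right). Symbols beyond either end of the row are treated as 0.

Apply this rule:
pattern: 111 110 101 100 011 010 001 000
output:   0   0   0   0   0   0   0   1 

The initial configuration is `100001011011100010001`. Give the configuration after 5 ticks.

001100000000001000100

001100000000001000100
100001111111100010001
001100000000001000100  (repeats tick 1; period 2)
tick 5: 001100000000001000100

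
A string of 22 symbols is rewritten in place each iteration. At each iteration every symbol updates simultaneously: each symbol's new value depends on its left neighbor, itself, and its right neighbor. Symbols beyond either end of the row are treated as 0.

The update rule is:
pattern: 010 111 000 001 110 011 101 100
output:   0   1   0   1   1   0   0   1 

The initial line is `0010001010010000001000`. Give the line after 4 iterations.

0101010001101000010100
1000001010100100100010
0100010000011011010101
1010101000101001000000

1010101000101001000000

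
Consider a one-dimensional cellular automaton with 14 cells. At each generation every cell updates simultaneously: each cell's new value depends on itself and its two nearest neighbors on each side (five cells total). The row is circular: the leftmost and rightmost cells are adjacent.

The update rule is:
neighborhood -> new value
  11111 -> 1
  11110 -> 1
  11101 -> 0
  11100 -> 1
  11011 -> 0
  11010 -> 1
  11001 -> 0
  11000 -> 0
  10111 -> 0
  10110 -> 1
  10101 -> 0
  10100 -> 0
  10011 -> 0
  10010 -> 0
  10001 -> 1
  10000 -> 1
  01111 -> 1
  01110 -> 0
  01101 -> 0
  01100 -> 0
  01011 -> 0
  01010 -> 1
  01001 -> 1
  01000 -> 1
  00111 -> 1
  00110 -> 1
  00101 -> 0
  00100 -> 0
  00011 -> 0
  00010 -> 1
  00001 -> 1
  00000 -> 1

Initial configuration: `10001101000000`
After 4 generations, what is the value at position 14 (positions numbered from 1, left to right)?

01101010111111
01010100011110
00101011011110
11010010001110
position 14 holds 0

0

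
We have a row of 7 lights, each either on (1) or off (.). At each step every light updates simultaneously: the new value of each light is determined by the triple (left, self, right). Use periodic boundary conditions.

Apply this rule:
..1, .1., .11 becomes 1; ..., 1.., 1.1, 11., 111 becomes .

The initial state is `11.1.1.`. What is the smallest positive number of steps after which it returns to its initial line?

14

step 1: 1..1.1.
step 2: 1.11.1.
step 3: 1.1..1.
step 4: 1.1.11.
step 5: 1.1.1..
step 6: 1.1.1.1
step 7: ..1.1.1
step 8: .11.1.1
step 9: .1..1.1
step 10: .1.11.1
step 11: .1.1..1
step 12: .1.1.11
step 13: .1.1.1.
step 14: 11.1.1.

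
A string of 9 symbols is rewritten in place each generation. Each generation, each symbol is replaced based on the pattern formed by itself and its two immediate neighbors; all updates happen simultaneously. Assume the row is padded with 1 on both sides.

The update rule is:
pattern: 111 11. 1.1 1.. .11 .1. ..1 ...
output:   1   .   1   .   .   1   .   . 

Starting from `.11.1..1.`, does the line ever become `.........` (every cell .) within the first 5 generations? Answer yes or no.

yes

1..11..11
........1
.........
all cells are . at generation 3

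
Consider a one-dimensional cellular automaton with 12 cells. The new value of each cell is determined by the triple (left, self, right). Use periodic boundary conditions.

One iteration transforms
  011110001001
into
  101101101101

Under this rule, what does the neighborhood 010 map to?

At position 8 the neighborhood is 010; the next row has 1 there.

1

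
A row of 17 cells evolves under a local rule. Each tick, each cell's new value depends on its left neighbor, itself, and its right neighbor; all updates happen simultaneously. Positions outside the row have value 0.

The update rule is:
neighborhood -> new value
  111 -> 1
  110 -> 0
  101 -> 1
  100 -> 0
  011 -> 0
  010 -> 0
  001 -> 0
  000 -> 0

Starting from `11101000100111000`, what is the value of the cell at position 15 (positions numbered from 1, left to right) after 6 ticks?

0

01010000000010000
00100000000000000
00000000000000000
00000000000000000  (fixed point — unchanged through tick 6)
position 15 holds 0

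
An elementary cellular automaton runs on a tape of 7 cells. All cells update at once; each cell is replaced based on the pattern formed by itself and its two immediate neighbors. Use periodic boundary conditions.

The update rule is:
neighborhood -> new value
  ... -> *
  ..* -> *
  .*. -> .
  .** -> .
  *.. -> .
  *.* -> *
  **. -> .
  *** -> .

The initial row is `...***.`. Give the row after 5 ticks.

..***..

tick 1: ***....
tick 2: ....***
tick 3: .***...
tick 4: *....**
tick 5: ..***..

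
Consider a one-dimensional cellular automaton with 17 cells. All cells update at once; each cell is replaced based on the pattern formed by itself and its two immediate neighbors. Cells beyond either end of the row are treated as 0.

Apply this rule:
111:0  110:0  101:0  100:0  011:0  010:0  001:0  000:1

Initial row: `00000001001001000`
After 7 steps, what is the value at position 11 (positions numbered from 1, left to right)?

11111100000000011
00000001111111000
11111100000000011  (repeats step 1; period 2)
step 7: 11111100000000011
position 11 holds 0

0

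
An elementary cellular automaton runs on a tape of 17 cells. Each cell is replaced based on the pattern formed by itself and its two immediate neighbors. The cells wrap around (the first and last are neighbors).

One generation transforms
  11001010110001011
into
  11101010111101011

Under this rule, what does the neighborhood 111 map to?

At position 0 the neighborhood is 111; the next row has 1 there.

1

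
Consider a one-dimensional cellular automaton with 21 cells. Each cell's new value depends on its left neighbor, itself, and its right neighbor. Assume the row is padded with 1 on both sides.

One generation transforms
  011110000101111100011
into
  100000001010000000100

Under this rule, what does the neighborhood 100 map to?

0

At position 5 the neighborhood is 100; the next row has 0 there.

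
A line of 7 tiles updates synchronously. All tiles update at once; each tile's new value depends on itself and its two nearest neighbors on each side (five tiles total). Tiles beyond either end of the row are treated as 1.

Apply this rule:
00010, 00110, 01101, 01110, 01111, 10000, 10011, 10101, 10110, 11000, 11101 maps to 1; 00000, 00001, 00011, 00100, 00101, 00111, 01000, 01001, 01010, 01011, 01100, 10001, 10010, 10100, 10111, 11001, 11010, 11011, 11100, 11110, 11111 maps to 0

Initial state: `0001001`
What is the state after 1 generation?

1010010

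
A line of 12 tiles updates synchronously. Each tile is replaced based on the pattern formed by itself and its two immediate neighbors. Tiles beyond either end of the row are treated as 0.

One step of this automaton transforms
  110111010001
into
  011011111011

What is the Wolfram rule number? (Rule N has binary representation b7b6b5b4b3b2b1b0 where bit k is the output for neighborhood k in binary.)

246

position 4: 111 → 1  (bit 7 = 1)
position 1: 110 → 1  (bit 6 = 1)
position 2: 101 → 1  (bit 5 = 1)
position 8: 100 → 1  (bit 4 = 1)
position 0: 011 → 0  (bit 3 = 0)
position 7: 010 → 1  (bit 2 = 1)
position 10: 001 → 1  (bit 1 = 1)
position 9: 000 → 0  (bit 0 = 0)
bits b7..b0 = 11110110 = 246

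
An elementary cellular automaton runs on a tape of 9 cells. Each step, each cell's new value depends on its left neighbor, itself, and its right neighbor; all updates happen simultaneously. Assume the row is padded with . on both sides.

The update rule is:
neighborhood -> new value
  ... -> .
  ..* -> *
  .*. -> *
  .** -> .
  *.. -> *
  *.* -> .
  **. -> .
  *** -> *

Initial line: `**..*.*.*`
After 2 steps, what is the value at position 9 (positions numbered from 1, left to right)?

*

step 1: ..***.*.*
step 2: .*.*..*.*
position 9 holds *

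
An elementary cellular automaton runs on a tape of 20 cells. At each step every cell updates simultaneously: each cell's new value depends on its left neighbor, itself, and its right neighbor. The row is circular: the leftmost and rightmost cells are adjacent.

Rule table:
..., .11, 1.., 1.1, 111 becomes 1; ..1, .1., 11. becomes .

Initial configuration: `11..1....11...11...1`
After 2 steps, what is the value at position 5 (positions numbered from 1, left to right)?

.

1.1..111.1.11.1.11.1
.1.1.11.1.11.1.11.11
position 5 holds .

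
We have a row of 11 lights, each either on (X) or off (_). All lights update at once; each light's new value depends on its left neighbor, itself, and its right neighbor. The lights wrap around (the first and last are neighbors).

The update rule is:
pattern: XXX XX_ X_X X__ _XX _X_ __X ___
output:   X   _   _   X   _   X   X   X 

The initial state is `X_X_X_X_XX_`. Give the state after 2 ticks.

X_X_X_X____
X_X_X_XXXXX

X_X_X_XXXXX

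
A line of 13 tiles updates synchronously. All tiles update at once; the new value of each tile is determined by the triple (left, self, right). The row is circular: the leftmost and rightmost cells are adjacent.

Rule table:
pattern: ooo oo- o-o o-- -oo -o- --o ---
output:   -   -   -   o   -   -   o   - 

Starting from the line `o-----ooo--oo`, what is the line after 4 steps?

-o---o---oo--
o-o-o-o-o--o-
---------oo--
--------o--o-

--------o--o-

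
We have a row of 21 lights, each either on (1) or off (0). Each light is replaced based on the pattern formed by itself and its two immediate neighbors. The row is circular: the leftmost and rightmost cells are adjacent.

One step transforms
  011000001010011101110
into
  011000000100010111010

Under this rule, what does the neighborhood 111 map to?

At position 14 the neighborhood is 111; the next row has 0 there.

0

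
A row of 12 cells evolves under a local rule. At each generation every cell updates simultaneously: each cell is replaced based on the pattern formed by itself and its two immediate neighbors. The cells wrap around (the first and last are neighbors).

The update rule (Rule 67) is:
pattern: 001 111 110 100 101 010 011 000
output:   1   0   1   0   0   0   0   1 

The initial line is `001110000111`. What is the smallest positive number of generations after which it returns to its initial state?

12

010010111001
000100001010
111001110000
001010010111
010000100001
000111001110
111001010010
001010000100
110000111001
010111001010
100001010000
001110000111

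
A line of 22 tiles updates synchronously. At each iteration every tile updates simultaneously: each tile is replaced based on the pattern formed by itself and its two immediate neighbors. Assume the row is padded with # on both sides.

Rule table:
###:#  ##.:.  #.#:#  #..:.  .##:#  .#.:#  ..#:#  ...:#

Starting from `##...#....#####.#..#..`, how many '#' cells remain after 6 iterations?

iteration 1: #..###.#######.##.##.#
iteration 2: ..###.#######.##.##.##
iteration 3: .###.#######.##.##.###
iteration 4: ###.#######.##.##.####
iteration 5: ##.#######.##.##.#####
iteration 6: #.#######.##.##.######
count of #: 18

18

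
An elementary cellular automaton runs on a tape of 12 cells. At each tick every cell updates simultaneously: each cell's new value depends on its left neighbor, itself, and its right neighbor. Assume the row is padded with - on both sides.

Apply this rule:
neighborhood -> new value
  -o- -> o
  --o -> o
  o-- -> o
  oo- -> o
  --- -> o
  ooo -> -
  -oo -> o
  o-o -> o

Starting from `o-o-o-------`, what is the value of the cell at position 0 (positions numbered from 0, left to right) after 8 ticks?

tick 1: oooooooooooo
tick 2: o----------o
tick 3: oooooooooooo  (repeats tick 1; period 2)
tick 8: o----------o
position 0 holds o

o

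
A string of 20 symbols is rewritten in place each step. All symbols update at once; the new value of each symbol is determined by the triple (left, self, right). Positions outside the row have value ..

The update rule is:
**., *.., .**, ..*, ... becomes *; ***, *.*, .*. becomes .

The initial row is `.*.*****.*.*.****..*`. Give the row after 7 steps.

*..******...*******.

*..*...*.....*..***.
.**.***.*****.***.**
***.*.*.*...*.*.*.**
*.*......***......**
...*******.*********
****.....*.*.......*
*..******...*******.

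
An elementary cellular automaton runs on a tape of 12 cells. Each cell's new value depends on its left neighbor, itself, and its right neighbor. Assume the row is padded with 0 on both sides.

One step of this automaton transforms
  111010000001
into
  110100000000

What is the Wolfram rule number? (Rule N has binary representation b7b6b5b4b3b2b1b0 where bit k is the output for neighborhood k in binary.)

168

position 1: 111 → 1  (bit 7 = 1)
position 2: 110 → 0  (bit 6 = 0)
position 3: 101 → 1  (bit 5 = 1)
position 5: 100 → 0  (bit 4 = 0)
position 0: 011 → 1  (bit 3 = 1)
position 4: 010 → 0  (bit 2 = 0)
position 10: 001 → 0  (bit 1 = 0)
position 6: 000 → 0  (bit 0 = 0)
bits b7..b0 = 10101000 = 168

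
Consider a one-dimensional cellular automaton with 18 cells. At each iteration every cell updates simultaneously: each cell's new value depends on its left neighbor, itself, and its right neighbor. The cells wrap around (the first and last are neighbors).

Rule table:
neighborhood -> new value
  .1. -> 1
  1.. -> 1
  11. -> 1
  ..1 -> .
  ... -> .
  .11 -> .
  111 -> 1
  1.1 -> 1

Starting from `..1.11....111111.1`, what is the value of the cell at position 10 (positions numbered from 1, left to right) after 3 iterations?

.

1.11.11....1111111
11.11.11....111111
111.11.11....11111
position 10 holds .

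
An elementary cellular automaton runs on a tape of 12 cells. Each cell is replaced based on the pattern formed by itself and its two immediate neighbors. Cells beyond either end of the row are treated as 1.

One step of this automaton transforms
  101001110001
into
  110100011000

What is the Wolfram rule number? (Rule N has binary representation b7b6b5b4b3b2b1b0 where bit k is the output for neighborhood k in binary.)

position 6: 111 → 0  (bit 7 = 0)
position 0: 110 → 1  (bit 6 = 1)
position 1: 101 → 1  (bit 5 = 1)
position 3: 100 → 1  (bit 4 = 1)
position 5: 011 → 0  (bit 3 = 0)
position 2: 010 → 0  (bit 2 = 0)
position 4: 001 → 0  (bit 1 = 0)
position 9: 000 → 0  (bit 0 = 0)
bits b7..b0 = 01110000 = 112

112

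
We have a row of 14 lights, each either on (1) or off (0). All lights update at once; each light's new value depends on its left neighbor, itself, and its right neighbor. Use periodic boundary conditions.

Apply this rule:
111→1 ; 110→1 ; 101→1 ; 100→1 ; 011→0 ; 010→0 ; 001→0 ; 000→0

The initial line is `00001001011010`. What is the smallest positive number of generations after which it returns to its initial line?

14

00000100101101
10000010010110
01000001001011
10100000100101
11010000010010
01101000001001
10110100000100
01011010000010
00101101000001
10010110100000
01001011010000
00100101101000
00010010110100
00001001011010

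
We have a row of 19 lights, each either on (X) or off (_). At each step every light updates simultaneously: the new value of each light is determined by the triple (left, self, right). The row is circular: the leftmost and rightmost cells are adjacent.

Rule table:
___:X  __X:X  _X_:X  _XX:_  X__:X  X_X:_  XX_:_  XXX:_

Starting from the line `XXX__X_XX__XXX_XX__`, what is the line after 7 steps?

___XXX___XX______XX

___XXX___XX______XX
XXX___XXX__XXXXXX__
___XXX___XX______XX  (repeats step 1; period 2)
step 7: ___XXX___XX______XX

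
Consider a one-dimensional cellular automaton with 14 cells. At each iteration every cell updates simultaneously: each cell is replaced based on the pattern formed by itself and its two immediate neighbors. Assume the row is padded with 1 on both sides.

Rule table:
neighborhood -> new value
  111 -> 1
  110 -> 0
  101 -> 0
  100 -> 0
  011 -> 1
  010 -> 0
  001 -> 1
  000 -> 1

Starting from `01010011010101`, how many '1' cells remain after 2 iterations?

11

iteration 1: 00000110000001
iteration 2: 01111100111111
count of 1: 11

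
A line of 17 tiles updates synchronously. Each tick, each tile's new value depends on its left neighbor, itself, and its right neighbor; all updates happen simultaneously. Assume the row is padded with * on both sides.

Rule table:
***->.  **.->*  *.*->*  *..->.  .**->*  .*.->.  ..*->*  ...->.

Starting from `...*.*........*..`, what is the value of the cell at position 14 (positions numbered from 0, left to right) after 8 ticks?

*

..*.*........*..*
.*.*........*..**
*.*........*..**.
**........*..****
.*.......*..**...
*.......*..***..*
*......*..**.*.**
*.....*..****.**.
position 14 holds *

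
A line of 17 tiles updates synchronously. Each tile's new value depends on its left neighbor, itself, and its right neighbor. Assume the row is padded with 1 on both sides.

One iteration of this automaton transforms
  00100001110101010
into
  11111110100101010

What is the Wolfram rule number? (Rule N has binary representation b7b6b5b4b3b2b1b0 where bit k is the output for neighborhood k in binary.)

151

position 8: 111 → 1  (bit 7 = 1)
position 9: 110 → 0  (bit 6 = 0)
position 10: 101 → 0  (bit 5 = 0)
position 0: 100 → 1  (bit 4 = 1)
position 7: 011 → 0  (bit 3 = 0)
position 2: 010 → 1  (bit 2 = 1)
position 1: 001 → 1  (bit 1 = 1)
position 4: 000 → 1  (bit 0 = 1)
bits b7..b0 = 10010111 = 151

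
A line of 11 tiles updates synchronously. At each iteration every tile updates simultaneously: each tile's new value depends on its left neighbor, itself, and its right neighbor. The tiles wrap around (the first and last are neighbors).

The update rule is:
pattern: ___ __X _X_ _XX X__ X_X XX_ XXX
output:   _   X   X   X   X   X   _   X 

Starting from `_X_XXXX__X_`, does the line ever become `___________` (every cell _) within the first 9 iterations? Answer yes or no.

XXXXXX_XXXX
XXXXX_XXXXX
XXXX_XXXXXX
XXX_XXXXXXX
XX_XXXXXXXX
X_XXXXXXXXX
_XXXXXXXXXX
XXXXXXXXXX_
XXXXXXXXX_X
iteration 9 is XXXXXXXXX_X, still not uniform _

no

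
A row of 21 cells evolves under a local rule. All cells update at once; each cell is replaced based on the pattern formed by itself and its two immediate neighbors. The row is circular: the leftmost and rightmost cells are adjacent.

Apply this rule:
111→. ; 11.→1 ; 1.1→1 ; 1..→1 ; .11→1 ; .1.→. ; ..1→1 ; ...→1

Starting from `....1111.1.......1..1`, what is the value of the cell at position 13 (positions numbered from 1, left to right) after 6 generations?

.

11111..11.1111111.11.
1...1111111.....11111
11111.....1111111....
1...1111111.....11111  (repeats generation 2; period 2)
generation 6: 1...1111111.....11111
position 13 holds .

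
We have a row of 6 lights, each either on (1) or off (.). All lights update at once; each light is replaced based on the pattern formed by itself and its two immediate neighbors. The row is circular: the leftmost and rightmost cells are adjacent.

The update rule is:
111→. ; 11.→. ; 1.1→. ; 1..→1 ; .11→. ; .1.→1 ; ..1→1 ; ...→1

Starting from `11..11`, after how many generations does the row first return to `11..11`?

..11..
11..11

2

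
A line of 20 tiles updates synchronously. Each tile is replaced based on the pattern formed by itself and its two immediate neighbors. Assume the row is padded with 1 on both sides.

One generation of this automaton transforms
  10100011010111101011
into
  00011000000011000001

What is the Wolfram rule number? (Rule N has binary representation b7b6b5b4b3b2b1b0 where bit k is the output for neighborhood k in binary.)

145

position 12: 111 → 1  (bit 7 = 1)
position 0: 110 → 0  (bit 6 = 0)
position 1: 101 → 0  (bit 5 = 0)
position 3: 100 → 1  (bit 4 = 1)
position 6: 011 → 0  (bit 3 = 0)
position 2: 010 → 0  (bit 2 = 0)
position 5: 001 → 0  (bit 1 = 0)
position 4: 000 → 1  (bit 0 = 1)
bits b7..b0 = 10010001 = 145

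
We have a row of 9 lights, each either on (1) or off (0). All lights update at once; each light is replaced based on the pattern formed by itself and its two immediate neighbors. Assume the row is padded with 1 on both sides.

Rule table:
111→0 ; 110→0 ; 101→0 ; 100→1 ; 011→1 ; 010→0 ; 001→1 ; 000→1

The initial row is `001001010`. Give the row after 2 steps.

110110000
000101111

000101111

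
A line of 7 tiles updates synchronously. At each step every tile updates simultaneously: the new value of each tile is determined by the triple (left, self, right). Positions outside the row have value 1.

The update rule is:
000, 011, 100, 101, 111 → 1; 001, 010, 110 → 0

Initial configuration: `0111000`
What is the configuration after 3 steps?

1110110
1101101
1011011

1011011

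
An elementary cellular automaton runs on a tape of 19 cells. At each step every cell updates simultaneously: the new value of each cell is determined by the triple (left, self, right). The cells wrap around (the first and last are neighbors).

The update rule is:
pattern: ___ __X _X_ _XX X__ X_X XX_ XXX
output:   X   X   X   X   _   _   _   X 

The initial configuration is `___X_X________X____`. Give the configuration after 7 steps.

XXXX_X_XXXXXXXX_XXX
XXX__X_XXXXXXX__XXX
XX__XX_XXXXXX__XXXX
X__XX__XXXXX__XXXXX
__XX__XXXXX__XXXXXX
_XX__XXXXX__XXXXXX_
XX__XXXXX__XXXXXX__

XX__XXXXX__XXXXXX__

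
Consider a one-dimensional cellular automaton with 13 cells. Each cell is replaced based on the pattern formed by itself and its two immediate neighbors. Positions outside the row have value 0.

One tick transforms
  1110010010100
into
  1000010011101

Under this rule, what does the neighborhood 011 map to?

At position 0 the neighborhood is 011; the next row has 1 there.

1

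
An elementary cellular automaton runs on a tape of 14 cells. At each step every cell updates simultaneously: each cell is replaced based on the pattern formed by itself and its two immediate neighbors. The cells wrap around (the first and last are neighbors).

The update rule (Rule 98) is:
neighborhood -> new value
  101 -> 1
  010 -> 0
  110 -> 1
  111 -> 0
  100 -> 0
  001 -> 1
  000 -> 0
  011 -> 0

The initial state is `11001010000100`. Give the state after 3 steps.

01010100001001
10101000010010
01010000100101

01010000100101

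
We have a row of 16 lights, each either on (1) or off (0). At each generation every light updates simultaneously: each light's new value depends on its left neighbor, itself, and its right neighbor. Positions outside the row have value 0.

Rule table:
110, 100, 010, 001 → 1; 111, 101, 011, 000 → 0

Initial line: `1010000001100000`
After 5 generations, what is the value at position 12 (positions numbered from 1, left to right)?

1011000010110000
1001100110011000
1110111011101100
0010001000100110
0111011101111011
position 12 holds 1

1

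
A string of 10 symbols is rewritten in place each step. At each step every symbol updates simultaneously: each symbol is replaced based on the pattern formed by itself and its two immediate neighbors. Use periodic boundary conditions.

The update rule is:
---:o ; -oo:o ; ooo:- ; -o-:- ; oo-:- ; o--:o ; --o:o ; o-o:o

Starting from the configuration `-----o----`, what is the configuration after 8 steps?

ooooo-oooo
-----oo---
oooooo-ooo
------oo--
ooooooo-oo
-------oo-
oooooooo-o
--------oo

--------oo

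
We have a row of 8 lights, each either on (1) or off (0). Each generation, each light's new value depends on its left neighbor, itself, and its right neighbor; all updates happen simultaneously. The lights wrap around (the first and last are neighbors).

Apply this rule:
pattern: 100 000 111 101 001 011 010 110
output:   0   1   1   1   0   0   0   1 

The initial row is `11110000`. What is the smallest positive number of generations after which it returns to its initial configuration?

15

01110110
00111010
10011100
00001100
11100101
11100010
01101001
10110000
01010110
00101010
10010100
00001000
11100011
11101001
11110000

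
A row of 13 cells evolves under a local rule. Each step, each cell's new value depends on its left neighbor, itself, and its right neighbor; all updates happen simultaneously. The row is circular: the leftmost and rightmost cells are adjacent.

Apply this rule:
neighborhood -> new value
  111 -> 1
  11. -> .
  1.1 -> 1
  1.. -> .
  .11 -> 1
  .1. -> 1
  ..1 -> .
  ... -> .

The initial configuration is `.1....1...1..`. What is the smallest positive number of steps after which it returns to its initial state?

1

step 1: .1....1...1..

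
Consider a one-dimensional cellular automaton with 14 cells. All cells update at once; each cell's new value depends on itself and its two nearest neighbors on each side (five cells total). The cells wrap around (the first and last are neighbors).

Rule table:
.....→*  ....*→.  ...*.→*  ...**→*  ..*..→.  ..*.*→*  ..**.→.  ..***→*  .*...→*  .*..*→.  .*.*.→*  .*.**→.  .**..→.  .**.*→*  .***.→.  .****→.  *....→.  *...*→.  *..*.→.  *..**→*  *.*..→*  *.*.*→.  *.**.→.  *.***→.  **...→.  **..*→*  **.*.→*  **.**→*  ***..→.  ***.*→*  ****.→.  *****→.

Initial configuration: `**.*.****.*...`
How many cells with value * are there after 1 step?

7

.**.....****.*
count of *: 7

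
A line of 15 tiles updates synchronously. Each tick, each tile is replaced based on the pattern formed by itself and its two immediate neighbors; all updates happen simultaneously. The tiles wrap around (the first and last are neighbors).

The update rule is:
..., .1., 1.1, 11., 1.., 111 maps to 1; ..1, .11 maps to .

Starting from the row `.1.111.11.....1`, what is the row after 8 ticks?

11111.1111.111.

111.111.11111.1
1111.111.11111.
.1111.111.11111
1.1111.111.1111
11.1111.111.111
111.1111.111.11
1111.1111.111.1
11111.1111.111.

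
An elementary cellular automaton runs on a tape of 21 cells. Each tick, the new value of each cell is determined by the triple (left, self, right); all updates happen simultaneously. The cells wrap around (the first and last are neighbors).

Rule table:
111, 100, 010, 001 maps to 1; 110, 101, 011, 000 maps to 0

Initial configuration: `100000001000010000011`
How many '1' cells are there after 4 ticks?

010000011100111000101
011000101011010101101
000101101000010100001
101100001100110110011
count of 1: 11

11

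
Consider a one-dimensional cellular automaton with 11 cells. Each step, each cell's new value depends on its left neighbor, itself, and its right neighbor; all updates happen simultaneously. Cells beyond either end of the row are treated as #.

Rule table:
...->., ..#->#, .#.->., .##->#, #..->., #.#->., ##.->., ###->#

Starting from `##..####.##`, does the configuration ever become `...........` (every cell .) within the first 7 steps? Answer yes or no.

#..####..##
..####..###
.####..####
.###..#####
.##..######
.#..#######
...########
step 7 is ...########, still not uniform .

no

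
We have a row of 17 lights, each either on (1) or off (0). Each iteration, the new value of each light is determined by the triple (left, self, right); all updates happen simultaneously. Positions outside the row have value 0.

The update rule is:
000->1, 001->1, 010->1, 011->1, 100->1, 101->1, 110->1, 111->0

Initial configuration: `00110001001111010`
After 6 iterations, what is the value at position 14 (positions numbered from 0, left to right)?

0

11111111111001111
10000000001111001
11111111111001111  (repeats iteration 1; period 2)
iteration 6: 10000000001111001
position 14 holds 0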